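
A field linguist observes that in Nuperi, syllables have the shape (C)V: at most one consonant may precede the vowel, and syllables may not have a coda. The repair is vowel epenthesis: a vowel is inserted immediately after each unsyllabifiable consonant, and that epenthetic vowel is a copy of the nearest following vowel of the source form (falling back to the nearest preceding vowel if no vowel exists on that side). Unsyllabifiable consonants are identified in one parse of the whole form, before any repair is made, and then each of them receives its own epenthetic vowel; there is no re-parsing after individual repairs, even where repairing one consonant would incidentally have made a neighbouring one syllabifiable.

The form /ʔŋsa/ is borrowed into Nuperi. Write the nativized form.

Syllabifying with onset maximization leaves /ʔ/, /ŋ/ stranded (no codas are permitted; onsets are limited to one consonant).
Epenthesis after each stranded consonant: /ʔ/ → /ʔa/, /ŋ/ → /ŋa/.

ʔaŋasa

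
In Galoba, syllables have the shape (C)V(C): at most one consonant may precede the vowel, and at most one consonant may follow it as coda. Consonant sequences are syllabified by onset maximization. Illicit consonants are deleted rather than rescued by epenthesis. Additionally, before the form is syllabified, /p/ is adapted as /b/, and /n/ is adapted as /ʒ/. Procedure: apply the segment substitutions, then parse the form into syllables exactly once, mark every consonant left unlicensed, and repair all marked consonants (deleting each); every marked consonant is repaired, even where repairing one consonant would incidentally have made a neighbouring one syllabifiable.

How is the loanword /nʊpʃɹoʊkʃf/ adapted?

ʒʊbɹoʊk

Substitution: /n/ → /ʒ/, /p/ → /b/, giving /ʒʊbʃɹoʊkʃf/.
Syllabifying with onset maximization leaves /ʃ/, /ʃ/, /f/ stranded (at most one coda consonant is licensed; onsets are limited to one consonant).
Deleting the stranded consonants removes /ʃ/, /ʃ/, /f/.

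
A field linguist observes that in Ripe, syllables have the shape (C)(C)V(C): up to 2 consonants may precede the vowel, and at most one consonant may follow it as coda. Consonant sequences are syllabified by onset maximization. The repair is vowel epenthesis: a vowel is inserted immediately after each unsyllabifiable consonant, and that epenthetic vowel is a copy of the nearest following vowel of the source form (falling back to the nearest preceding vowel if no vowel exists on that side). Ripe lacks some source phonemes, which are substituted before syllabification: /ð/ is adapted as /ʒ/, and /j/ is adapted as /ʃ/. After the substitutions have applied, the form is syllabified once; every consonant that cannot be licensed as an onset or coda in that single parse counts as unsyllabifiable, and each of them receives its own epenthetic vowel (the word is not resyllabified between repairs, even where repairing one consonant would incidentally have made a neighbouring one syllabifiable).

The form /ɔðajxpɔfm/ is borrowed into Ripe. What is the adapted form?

Substitution: /ð/ → /ʒ/, /j/ → /ʃ/, giving /ɔʒaʃxpɔfm/.
Under (C)(C)V(C), the unsyllabifiable consonants are /m/ (at most one coda consonant is licensed; onsets may contain at most 2 consonants).
Inserting the epenthetic vowel yields /m/ → /mɔ/.

ɔʒaʃxpɔfmɔ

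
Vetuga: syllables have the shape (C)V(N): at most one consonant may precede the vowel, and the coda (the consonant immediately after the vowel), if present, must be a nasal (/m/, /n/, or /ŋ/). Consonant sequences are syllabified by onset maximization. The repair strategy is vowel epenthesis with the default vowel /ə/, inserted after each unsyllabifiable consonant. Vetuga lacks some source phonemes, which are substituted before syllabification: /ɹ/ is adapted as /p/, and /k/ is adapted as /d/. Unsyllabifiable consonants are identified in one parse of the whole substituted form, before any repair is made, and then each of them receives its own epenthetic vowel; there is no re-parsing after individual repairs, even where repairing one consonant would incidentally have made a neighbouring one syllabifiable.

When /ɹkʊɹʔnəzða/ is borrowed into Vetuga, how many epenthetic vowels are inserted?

4

After substitution the input is /pdʊpʔnəzða/.
The unsyllabifiable consonants are /p/, /p/, /ʔ/, /z/; each receives one epenthetic vowel.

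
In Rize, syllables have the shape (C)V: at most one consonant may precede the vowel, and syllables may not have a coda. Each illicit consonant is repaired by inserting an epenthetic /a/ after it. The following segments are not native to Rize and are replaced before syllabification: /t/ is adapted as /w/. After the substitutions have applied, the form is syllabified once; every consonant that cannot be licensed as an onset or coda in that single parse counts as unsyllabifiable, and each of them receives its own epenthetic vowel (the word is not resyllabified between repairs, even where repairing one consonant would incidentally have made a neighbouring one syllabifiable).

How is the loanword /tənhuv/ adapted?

wənahuva

Substitution: /t/ → /w/, giving /wənhuv/.
The consonants /n/, /v/ cannot be parsed into a legal (C)V syllable (no codas are permitted; onsets are limited to one consonant).
Epenthesis after each stranded consonant: /n/ → /na/, /v/ → /va/.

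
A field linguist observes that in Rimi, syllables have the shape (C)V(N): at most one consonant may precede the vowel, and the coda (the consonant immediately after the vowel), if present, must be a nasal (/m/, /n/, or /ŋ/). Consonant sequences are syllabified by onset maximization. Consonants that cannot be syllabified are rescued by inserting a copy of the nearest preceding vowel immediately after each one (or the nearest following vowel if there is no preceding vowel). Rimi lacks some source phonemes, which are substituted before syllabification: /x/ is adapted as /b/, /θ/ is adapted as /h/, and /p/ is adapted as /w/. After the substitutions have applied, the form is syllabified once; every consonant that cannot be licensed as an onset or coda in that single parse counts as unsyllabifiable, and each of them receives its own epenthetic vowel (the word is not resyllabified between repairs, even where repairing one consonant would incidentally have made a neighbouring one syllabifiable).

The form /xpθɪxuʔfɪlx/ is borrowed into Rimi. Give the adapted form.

Substitution: /x/ → /b/, /p/ → /w/, /θ/ → /h/, giving /bwhɪbuʔfɪlb/.
The consonants /b/, /w/, /ʔ/, /l/, /b/ cannot be parsed into a legal (C)V(N) syllable (only a nasal (/m/, /n/, or /ŋ/) is licensed in coda position; onsets are limited to one consonant).
Each unlicensed consonant becomes the onset of a new syllable: /b/ → /bɪ/, /w/ → /wɪ/, /ʔ/ → /ʔu/, /l/ → /lɪ/, /b/ → /bɪ/.

bɪwɪhɪbuʔufɪlɪbɪ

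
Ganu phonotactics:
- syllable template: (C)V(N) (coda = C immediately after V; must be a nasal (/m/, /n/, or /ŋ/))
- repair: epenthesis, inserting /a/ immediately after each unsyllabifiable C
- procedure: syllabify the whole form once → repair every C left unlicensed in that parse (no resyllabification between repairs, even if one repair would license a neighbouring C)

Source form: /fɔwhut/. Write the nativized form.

Syllabifying with onset maximization leaves /w/, /t/ stranded (only a nasal (/m/, /n/, or /ŋ/) is licensed in coda position; onsets are limited to one consonant).
Each unlicensed consonant becomes the onset of a new syllable: /w/ → /wa/, /t/ → /ta/.

fɔwahuta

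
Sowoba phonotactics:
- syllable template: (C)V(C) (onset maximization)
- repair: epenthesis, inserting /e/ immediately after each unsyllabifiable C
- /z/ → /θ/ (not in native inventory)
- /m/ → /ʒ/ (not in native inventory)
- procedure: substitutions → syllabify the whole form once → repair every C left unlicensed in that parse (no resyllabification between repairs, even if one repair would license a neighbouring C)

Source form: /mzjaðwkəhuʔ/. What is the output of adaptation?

ʒeθejaðwekəhuʔ

Substitution: /m/ → /ʒ/, /z/ → /θ/, giving /ʒθjaðwkəhuʔ/.
The consonants /ʒ/, /θ/, /w/ cannot be parsed into a legal (C)V(C) syllable (at most one coda consonant is licensed; onsets are limited to one consonant).
Epenthesis after each stranded consonant: /ʒ/ → /ʒe/, /θ/ → /θe/, /w/ → /we/.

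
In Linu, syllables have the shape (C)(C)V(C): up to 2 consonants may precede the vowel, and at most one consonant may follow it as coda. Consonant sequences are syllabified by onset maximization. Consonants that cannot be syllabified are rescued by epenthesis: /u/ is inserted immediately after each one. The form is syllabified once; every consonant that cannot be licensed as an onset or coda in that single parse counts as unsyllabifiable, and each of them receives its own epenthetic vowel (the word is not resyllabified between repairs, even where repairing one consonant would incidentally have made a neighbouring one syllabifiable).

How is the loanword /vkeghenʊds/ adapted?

The consonants /s/ cannot be parsed into a legal (C)(C)V(C) syllable (at most one coda consonant is licensed; onsets may contain at most 2 consonants).
Each unlicensed consonant becomes the onset of a new syllable: /s/ → /su/.

vkeghenʊdsu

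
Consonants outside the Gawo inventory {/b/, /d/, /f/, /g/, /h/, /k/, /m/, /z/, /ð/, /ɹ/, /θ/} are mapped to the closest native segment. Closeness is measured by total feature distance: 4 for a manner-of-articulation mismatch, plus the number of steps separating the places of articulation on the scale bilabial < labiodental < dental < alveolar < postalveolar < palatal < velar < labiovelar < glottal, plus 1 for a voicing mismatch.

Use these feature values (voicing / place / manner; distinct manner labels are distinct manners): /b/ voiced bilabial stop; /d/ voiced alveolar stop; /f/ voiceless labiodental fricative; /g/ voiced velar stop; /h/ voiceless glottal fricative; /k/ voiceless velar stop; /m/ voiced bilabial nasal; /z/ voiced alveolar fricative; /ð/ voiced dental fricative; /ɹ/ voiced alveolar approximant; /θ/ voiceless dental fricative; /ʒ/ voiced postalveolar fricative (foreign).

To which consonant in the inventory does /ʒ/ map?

z

/z/ is closest: same manner (fricative), place distance 1 (postalveolar→alveolar), same voicing; total 1. Next closest is /ð/ at distance 2.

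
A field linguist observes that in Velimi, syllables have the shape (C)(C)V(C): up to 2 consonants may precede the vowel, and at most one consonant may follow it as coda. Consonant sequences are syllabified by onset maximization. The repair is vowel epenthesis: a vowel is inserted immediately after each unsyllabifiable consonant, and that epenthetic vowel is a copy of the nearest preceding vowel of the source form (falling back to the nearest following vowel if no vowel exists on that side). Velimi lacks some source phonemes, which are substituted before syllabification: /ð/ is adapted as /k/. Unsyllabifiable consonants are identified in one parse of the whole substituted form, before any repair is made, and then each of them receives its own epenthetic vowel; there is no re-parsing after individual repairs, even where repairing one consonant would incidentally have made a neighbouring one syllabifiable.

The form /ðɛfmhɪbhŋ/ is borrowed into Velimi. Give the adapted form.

kɛfmhɪbhɪŋɪ

Substitution: /ð/ → /k/, giving /kɛfmhɪbhŋ/.
Syllabifying with onset maximization leaves /h/, /ŋ/ stranded (at most one coda consonant is licensed; onsets may contain at most 2 consonants).
Each unlicensed consonant becomes the onset of a new syllable: /h/ → /hɪ/, /ŋ/ → /ŋɪ/.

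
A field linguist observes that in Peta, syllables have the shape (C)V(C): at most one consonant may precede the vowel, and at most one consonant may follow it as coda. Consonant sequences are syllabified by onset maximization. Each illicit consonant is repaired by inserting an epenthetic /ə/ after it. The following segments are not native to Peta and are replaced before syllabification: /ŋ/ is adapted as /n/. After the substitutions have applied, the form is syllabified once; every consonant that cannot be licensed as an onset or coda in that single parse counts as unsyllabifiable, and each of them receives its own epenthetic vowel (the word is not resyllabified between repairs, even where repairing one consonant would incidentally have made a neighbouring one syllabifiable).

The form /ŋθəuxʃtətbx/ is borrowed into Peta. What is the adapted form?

nəθəuxʃətətbəxə

Substitution: /ŋ/ → /n/, giving /nθəuxʃtətbx/.
Under (C)V(C), the unsyllabifiable consonants are /n/, /ʃ/, /b/, /x/ (at most one coda consonant is licensed; onsets are limited to one consonant).
Epenthesis after each stranded consonant: /n/ → /nə/, /ʃ/ → /ʃə/, /b/ → /bə/, /x/ → /xə/.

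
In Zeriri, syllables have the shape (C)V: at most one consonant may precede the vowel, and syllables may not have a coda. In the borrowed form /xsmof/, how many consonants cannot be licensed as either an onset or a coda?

3

Syllabifying with onset maximization leaves /x/, /s/, /f/ stranded (no codas are permitted; onsets are limited to one consonant).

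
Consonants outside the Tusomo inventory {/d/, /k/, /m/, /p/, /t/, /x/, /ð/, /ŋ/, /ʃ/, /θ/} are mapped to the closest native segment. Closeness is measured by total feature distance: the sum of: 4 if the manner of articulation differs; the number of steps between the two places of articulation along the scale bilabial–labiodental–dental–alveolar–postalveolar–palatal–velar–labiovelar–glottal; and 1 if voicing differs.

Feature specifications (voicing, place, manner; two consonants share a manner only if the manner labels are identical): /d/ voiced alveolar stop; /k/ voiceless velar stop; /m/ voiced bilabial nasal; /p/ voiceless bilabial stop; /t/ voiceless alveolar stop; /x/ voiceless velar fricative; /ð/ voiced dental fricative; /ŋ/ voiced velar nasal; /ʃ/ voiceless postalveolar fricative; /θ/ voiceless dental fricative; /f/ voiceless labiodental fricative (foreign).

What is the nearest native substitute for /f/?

θ

/θ/ is closest: same manner (fricative), place distance 1 (labiodental→dental), same voicing; total 1. Next closest is /ð/ at distance 2.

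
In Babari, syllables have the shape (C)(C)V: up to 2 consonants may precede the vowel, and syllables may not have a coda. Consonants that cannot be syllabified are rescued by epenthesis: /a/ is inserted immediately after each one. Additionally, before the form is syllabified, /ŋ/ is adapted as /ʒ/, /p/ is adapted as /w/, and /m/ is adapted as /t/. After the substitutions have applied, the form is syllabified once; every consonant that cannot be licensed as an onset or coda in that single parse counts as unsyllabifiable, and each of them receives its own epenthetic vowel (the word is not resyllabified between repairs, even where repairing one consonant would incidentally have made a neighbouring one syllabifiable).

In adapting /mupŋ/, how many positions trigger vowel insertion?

After substitution the input is /tuwʒ/.
The unsyllabifiable consonants are /w/, /ʒ/; each receives one epenthetic vowel.

2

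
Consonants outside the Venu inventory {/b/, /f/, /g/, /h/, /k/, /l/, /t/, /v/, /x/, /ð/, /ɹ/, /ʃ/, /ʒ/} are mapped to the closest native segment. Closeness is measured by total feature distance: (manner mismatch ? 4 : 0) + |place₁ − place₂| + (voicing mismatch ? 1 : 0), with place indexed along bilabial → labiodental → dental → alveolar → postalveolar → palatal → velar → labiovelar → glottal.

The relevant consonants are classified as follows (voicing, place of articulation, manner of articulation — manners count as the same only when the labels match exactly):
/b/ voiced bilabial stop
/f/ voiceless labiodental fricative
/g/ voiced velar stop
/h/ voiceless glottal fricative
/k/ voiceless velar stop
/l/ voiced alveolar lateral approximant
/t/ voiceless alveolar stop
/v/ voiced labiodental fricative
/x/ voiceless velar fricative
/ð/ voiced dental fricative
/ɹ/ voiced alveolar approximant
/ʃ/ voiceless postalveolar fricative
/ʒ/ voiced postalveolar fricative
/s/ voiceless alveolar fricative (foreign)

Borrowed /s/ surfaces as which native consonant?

ʃ

/ʃ/ is closest: same manner (fricative), place distance 1 (alveolar→postalveolar), same voicing; total 1. Next closest is /f/ at distance 2.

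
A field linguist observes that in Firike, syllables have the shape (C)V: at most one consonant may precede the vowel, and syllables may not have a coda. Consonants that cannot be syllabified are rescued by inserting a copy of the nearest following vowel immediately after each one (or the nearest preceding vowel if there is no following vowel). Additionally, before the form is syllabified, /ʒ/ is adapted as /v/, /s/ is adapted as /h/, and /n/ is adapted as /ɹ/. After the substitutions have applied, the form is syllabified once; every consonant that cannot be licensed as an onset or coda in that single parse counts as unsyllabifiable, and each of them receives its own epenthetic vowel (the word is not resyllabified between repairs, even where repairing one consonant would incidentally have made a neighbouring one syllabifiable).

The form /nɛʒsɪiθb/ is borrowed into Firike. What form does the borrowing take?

ɹɛvɪhɪiθibi

Substitution: /n/ → /ɹ/, /ʒ/ → /v/, /s/ → /h/, giving /ɹɛvhɪiθb/.
The consonants /v/, /θ/, /b/ cannot be parsed into a legal (C)V syllable (no codas are permitted; onsets are limited to one consonant).
Inserting the epenthetic vowel yields /v/ → /vɪ/, /θ/ → /θi/, /b/ → /bi/.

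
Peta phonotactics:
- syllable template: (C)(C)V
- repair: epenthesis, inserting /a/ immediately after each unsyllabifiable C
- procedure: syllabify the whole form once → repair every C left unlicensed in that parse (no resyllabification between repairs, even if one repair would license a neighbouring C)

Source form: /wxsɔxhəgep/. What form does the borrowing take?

waxsɔxhəgepa

Under (C)(C)V, the unsyllabifiable consonants are /w/, /p/ (no codas are permitted; onsets may contain at most 2 consonants).
Inserting the epenthetic vowel yields /w/ → /wa/, /p/ → /pa/.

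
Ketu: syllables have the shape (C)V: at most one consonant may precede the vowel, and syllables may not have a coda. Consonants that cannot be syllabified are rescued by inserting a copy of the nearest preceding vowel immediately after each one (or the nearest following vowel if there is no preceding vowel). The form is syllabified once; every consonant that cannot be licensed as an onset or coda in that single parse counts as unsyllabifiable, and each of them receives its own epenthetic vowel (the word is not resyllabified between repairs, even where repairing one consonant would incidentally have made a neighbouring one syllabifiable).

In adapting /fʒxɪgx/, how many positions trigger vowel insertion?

4

The unsyllabifiable consonants are /f/, /ʒ/, /g/, /x/; each receives one epenthetic vowel.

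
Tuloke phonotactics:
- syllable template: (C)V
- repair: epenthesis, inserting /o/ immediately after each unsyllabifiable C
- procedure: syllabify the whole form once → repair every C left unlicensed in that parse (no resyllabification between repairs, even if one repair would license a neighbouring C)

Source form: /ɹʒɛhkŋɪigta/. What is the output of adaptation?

ɹoʒɛhokoŋɪigota

Syllabifying with onset maximization leaves /ɹ/, /h/, /k/, /g/ stranded (no codas are permitted; onsets are limited to one consonant).
Epenthesis after each stranded consonant: /ɹ/ → /ɹo/, /h/ → /ho/, /k/ → /ko/, /g/ → /go/.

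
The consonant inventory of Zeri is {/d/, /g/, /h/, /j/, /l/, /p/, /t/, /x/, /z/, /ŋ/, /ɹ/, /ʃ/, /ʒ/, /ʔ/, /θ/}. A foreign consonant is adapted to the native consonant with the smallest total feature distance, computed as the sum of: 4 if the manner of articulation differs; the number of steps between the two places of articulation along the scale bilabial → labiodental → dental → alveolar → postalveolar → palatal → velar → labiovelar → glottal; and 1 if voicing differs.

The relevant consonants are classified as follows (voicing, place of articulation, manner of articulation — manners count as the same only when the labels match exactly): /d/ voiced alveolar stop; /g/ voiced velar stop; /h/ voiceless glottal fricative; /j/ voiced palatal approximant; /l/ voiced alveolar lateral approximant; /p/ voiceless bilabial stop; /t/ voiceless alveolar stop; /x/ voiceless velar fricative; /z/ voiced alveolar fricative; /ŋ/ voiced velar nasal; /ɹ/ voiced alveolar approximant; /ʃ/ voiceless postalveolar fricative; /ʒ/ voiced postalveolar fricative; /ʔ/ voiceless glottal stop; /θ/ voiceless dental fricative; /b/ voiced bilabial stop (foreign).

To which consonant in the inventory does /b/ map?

/p/ is closest: same manner (stop), place distance 0 (bilabial→bilabial), voicing differs (+1); total 1. Next closest is /d/ at distance 3.

p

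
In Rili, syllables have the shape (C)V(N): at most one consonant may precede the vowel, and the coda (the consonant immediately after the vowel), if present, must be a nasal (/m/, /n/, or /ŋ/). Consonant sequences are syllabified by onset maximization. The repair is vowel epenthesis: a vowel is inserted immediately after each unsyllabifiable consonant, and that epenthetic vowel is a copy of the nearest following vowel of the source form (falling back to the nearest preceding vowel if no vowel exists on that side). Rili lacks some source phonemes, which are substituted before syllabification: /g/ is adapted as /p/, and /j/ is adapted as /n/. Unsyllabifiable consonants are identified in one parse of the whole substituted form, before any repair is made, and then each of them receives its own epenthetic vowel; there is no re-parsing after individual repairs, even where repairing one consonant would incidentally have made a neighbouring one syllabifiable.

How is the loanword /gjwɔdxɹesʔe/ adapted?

pɔnɔwɔdexeɹeseʔe

Substitution: /g/ → /p/, /j/ → /n/, giving /pnwɔdxɹesʔe/.
Syllabifying with onset maximization leaves /p/, /n/, /d/, /x/, /s/ stranded (only a nasal (/m/, /n/, or /ŋ/) is licensed in coda position; onsets are limited to one consonant).
Epenthesis after each stranded consonant: /p/ → /pɔ/, /n/ → /nɔ/, /d/ → /de/, /x/ → /xe/, /s/ → /se/.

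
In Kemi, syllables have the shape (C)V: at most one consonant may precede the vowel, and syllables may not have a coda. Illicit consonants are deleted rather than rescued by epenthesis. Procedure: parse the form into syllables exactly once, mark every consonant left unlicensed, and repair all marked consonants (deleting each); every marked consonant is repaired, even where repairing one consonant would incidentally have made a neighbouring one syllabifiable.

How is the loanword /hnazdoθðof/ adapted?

nadoðo

Under (C)V, the unsyllabifiable consonants are /h/, /z/, /θ/, /f/ (no codas are permitted; onsets are limited to one consonant).
Each unlicensed consonant is deleted: /h/, /z/, /θ/, /f/.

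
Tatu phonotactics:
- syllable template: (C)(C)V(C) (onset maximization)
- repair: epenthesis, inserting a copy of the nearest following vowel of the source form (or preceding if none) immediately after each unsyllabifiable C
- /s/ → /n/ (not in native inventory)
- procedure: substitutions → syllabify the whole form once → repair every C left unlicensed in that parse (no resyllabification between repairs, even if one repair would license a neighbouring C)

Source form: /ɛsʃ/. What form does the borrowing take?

ɛnʃɛ

Substitution: /s/ → /n/, giving /ɛnʃ/.
Under (C)(C)V(C), the unsyllabifiable consonants are /ʃ/ (at most one coda consonant is licensed; onsets may contain at most 2 consonants).
Each unlicensed consonant becomes the onset of a new syllable: /ʃ/ → /ʃɛ/.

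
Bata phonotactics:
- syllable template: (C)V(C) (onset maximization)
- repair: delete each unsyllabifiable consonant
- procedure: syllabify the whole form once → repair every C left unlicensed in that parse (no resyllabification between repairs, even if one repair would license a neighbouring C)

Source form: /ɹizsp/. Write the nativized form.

ɹiz

Syllabifying with onset maximization leaves /s/, /p/ stranded (at most one coda consonant is licensed; onsets are limited to one consonant).
Deletion applies to /s/, /p/.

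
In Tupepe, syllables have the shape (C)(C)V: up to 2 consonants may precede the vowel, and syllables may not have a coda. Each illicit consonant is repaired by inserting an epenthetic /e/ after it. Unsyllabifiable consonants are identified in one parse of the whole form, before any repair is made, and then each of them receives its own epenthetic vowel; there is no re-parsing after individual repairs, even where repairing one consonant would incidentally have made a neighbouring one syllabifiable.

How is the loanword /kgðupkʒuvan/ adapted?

The consonants /k/, /p/, /n/ cannot be parsed into a legal (C)(C)V syllable (no codas are permitted; onsets may contain at most 2 consonants).
Each unlicensed consonant becomes the onset of a new syllable: /k/ → /ke/, /p/ → /pe/, /n/ → /ne/.

kegðupekʒuvane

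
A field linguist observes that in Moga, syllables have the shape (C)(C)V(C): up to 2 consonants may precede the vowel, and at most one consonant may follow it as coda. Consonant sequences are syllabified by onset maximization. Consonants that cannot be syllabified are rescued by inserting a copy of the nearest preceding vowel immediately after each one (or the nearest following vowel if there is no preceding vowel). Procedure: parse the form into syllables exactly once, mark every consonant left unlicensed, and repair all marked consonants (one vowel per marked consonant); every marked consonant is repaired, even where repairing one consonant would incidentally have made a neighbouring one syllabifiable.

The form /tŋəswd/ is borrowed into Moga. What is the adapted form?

Syllabifying with onset maximization leaves /w/, /d/ stranded (at most one coda consonant is licensed; onsets may contain at most 2 consonants).
Epenthesis after each stranded consonant: /w/ → /wə/, /d/ → /də/.

tŋəswədə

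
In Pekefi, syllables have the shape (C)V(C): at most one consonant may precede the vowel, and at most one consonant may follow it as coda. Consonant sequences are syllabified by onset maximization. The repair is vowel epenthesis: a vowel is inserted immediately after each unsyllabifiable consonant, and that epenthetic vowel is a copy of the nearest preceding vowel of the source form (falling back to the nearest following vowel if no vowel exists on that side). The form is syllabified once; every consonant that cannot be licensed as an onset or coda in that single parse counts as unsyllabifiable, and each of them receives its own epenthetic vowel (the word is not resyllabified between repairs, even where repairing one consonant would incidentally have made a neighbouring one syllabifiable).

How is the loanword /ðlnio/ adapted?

Under (C)V(C), the unsyllabifiable consonants are /ð/, /l/ (at most one coda consonant is licensed; onsets are limited to one consonant).
Inserting the epenthetic vowel yields /ð/ → /ði/, /l/ → /li/.

ðilinio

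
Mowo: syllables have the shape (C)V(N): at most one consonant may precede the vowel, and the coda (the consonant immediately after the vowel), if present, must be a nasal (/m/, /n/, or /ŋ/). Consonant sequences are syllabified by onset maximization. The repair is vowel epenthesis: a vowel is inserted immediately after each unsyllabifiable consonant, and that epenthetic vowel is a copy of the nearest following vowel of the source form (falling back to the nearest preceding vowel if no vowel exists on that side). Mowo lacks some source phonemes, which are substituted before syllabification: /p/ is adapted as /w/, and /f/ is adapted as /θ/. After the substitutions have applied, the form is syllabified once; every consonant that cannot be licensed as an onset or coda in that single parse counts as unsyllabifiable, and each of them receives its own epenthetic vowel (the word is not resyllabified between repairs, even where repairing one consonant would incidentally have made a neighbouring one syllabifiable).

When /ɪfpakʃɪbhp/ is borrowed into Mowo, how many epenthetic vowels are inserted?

5

After substitution the input is /ɪθwakʃɪbhw/.
The unsyllabifiable consonants are /θ/, /k/, /b/, /h/, /w/; each receives one epenthetic vowel.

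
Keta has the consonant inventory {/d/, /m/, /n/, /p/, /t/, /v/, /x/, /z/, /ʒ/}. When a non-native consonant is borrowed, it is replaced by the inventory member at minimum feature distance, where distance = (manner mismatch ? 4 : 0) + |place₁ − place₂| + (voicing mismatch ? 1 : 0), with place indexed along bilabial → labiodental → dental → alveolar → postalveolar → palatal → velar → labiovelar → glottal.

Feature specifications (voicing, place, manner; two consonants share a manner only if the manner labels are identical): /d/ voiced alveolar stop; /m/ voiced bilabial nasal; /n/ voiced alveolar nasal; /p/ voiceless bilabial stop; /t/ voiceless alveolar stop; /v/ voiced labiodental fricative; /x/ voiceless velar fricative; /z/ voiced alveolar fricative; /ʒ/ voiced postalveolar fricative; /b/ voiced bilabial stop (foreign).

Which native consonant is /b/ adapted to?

/p/ is closest: same manner (stop), place distance 0 (bilabial→bilabial), voicing differs (+1); total 1. Next closest is /d/ at distance 3.

p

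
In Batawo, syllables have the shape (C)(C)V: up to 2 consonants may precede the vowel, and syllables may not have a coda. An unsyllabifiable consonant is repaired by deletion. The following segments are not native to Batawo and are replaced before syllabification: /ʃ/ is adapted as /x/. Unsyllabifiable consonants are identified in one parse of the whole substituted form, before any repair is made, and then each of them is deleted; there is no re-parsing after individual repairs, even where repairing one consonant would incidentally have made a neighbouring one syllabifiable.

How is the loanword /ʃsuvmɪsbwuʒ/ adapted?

Substitution: /ʃ/ → /x/, giving /xsuvmɪsbwuʒ/.
Under (C)(C)V, the unsyllabifiable consonants are /s/, /ʒ/ (no codas are permitted; onsets may contain at most 2 consonants).
Deleting the stranded consonants removes /s/, /ʒ/.

xsuvmɪbwu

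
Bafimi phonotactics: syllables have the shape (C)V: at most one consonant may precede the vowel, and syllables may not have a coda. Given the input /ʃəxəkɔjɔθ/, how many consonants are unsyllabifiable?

1

Syllabifying with onset maximization leaves /θ/ stranded (no codas are permitted; onsets are limited to one consonant).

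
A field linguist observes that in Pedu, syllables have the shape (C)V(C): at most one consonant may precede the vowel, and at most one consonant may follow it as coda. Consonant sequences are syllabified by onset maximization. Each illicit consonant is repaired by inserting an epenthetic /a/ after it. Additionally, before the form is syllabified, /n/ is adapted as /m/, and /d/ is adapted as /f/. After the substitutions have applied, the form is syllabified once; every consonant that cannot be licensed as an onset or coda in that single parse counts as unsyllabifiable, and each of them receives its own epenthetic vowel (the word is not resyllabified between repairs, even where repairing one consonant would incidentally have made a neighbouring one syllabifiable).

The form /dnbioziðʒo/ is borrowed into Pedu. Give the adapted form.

Substitution: /d/ → /f/, /n/ → /m/, giving /fmbioziðʒo/.
Syllabifying with onset maximization leaves /f/, /m/ stranded (at most one coda consonant is licensed; onsets are limited to one consonant).
Epenthesis after each stranded consonant: /f/ → /fa/, /m/ → /ma/.

famabioziðʒo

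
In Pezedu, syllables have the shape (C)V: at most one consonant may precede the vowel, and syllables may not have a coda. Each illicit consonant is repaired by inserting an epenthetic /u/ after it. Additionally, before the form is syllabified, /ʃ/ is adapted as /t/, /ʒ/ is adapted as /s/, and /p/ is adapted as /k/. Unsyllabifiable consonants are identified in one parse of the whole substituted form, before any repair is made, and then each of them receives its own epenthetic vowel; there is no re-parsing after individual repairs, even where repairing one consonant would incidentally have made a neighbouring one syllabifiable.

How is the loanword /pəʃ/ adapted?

Substitution: /p/ → /k/, /ʃ/ → /t/, giving /kət/.
Under (C)V, the unsyllabifiable consonants are /t/ (no codas are permitted; onsets are limited to one consonant).
Epenthesis after each stranded consonant: /t/ → /tu/.

kətu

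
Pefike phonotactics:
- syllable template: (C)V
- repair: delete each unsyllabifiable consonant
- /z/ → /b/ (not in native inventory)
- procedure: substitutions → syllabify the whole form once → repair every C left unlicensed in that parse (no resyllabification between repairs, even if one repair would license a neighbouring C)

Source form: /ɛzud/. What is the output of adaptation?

ɛbu

Substitution: /z/ → /b/, giving /ɛbud/.
Under (C)V, the unsyllabifiable consonants are /d/ (no codas are permitted; onsets are limited to one consonant).
Each unlicensed consonant is deleted: /d/.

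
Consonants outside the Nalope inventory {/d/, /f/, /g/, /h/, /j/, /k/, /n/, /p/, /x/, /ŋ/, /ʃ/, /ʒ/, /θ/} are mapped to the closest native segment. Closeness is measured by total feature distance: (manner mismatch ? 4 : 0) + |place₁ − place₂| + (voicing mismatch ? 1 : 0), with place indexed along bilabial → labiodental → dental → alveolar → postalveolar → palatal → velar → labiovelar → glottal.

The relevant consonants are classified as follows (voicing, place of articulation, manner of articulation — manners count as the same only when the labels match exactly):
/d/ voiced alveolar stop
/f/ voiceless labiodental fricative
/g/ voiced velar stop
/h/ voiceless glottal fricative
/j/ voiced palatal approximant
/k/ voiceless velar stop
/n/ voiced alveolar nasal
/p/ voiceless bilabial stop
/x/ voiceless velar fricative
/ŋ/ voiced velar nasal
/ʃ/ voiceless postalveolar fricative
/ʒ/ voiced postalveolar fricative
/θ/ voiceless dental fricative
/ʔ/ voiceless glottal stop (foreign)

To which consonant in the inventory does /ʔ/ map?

/k/ is closest: same manner (stop), place distance 2 (glottal→velar), same voicing; total 2. Next closest is /g/ at distance 3.

k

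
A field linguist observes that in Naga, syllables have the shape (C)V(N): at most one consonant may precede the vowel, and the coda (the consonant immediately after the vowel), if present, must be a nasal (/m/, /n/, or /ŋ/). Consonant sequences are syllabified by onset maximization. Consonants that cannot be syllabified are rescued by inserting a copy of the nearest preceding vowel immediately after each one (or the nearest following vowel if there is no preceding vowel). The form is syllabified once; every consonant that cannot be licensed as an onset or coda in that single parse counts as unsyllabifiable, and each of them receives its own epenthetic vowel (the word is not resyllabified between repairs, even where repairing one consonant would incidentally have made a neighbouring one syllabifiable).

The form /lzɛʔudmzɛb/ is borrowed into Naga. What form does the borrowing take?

The consonants /l/, /d/, /m/, /b/ cannot be parsed into a legal (C)V(N) syllable (only a nasal (/m/, /n/, or /ŋ/) is licensed in coda position; onsets are limited to one consonant).
Inserting the epenthetic vowel yields /l/ → /lɛ/, /d/ → /du/, /m/ → /mu/, /b/ → /bɛ/.

lɛzɛʔudumuzɛbɛ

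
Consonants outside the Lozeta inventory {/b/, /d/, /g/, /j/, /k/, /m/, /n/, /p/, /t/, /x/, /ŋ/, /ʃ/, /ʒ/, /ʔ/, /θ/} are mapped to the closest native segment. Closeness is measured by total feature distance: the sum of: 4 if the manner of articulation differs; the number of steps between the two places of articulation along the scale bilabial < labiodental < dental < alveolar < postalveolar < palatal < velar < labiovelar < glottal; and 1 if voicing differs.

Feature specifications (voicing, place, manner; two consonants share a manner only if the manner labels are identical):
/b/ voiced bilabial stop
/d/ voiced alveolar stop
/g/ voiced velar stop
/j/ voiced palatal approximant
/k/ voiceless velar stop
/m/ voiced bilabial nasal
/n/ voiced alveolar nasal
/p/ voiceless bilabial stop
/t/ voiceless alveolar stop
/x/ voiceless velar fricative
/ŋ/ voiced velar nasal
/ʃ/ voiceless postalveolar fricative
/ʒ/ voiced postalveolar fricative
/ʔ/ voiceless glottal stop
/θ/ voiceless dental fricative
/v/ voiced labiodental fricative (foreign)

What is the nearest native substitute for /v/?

/θ/ is closest: same manner (fricative), place distance 1 (labiodental→dental), voicing differs (+1); total 2. Next closest is /ʒ/ at distance 3.

θ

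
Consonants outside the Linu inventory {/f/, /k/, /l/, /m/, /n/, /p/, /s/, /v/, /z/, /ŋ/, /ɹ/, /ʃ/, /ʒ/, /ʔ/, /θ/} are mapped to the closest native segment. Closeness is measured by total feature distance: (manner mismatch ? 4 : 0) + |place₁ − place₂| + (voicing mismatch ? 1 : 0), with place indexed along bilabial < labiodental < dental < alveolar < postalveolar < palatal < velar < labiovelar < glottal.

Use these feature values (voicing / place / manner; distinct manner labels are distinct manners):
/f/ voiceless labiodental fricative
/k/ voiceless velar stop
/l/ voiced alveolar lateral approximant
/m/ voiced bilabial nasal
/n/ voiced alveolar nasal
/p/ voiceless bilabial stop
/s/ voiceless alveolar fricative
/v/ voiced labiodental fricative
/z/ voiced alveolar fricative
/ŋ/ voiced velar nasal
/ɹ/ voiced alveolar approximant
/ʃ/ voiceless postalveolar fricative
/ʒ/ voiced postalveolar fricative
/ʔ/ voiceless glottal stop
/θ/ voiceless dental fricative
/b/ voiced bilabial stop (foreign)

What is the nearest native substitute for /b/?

p

/p/ is closest: same manner (stop), place distance 0 (bilabial→bilabial), voicing differs (+1); total 1. Next closest is /m/ at distance 4.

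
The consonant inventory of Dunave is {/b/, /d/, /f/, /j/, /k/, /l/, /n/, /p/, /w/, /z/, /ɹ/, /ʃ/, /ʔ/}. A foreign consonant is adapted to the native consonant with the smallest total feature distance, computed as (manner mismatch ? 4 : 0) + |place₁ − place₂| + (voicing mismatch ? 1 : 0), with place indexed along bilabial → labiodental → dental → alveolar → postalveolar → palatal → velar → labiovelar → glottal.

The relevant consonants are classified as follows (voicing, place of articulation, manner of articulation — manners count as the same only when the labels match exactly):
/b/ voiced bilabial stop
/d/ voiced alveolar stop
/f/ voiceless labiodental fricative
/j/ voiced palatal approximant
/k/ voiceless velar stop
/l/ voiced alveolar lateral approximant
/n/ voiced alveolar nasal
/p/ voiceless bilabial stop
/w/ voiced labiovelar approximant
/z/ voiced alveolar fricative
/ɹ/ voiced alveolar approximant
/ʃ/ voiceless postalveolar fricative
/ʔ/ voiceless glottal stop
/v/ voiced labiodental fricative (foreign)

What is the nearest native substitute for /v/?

/f/ is closest: same manner (fricative), place distance 0 (labiodental→labiodental), voicing differs (+1); total 1. Next closest is /z/ at distance 2.

f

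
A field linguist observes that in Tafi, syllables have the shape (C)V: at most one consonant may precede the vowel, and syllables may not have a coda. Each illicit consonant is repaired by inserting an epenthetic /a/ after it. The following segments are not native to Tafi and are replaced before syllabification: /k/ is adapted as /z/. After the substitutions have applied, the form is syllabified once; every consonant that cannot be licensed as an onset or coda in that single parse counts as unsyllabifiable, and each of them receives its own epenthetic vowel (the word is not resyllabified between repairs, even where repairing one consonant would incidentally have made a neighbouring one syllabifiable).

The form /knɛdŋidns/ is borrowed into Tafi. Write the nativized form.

Substitution: /k/ → /z/, giving /znɛdŋidns/.
The consonants /z/, /d/, /d/, /n/, /s/ cannot be parsed into a legal (C)V syllable (no codas are permitted; onsets are limited to one consonant).
Inserting the epenthetic vowel yields /z/ → /za/, /d/ → /da/, /d/ → /da/, /n/ → /na/, /s/ → /sa/.

zanɛdaŋidanasa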